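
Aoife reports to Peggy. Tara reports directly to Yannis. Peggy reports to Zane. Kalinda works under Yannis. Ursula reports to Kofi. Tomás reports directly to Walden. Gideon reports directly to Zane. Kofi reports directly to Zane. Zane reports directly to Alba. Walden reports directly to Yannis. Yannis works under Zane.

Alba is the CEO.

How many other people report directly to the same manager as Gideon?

3

Gideon reports to Zane. Zane's other direct reports are Kofi, Yannis, Peggy — 3 peers.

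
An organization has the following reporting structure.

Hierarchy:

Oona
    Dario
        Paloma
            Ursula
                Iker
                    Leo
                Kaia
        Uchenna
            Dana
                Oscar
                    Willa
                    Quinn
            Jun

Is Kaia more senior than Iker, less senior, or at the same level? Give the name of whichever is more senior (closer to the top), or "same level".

Both Kaia and Iker are 4 levels below Oona.

same level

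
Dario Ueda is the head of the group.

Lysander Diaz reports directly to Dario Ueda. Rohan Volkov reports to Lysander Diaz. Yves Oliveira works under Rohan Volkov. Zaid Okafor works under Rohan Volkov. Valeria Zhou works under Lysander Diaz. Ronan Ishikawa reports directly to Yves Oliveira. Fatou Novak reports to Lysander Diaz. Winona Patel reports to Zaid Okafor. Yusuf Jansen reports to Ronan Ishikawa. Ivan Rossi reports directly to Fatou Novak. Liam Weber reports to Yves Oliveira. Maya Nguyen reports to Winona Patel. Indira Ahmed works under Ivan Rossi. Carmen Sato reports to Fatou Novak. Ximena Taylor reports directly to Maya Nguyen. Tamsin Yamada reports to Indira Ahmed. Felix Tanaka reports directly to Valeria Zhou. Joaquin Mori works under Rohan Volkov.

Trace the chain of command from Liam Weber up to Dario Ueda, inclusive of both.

Liam Weber -> Yves Oliveira -> Rohan Volkov -> Lysander Diaz -> Dario Ueda

Liam Weber reports to Yves Oliveira. Yves Oliveira reports to Rohan Volkov. Rohan Volkov reports to Lysander Diaz. Lysander Diaz reports to Dario Ueda. Dario Ueda is at the top.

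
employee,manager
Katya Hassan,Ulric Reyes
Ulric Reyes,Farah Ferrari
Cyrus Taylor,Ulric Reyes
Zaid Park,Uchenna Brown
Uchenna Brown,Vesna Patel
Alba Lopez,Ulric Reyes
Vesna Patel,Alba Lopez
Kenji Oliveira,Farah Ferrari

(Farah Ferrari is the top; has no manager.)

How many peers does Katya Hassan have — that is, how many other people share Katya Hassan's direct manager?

2

Katya Hassan reports to Ulric Reyes. Ulric Reyes's other direct reports are Alba Lopez, Cyrus Taylor — 2 peers.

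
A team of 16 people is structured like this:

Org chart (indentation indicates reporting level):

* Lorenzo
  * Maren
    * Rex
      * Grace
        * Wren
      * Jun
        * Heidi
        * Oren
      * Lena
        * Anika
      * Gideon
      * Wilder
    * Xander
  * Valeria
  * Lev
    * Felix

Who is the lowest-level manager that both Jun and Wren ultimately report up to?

Jun's chain of managers is Rex, Maren, Lorenzo. Wren's chain of managers is Grace, Rex, Maren, Lorenzo. The first manager that appears in both chains is Rex.

Rex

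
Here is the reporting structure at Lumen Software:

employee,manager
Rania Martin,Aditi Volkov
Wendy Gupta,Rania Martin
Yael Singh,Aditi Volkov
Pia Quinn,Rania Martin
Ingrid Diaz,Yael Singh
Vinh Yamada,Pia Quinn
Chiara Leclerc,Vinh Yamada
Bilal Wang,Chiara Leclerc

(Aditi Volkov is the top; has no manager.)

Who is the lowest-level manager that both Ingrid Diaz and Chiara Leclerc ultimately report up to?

Ingrid Diaz's chain of managers is Yael Singh, Aditi Volkov. Chiara Leclerc's chain of managers is Vinh Yamada, Pia Quinn, Rania Martin, Aditi Volkov. The first manager that appears in both chains is Aditi Volkov.

Aditi Volkov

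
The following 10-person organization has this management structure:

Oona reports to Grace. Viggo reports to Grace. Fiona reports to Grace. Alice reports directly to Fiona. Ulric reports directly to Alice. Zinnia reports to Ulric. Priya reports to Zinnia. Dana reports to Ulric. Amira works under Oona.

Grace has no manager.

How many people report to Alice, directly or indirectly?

4

Alice directly manages Ulric. Under Ulric: Dana, Zinnia, Priya (3). That's 4 in total.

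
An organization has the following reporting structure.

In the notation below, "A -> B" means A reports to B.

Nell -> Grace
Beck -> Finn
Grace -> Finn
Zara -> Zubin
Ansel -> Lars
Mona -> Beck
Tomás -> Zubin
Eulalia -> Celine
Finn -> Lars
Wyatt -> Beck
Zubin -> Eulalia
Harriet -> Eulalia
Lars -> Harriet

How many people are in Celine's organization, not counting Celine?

13

Celine directly manages Eulalia. Under Eulalia: Zubin, Tomás, Zara, Harriet, Lars, Ansel, Finn, Grace, Nell, Beck, Wyatt, Mona (12). That's 13 in total.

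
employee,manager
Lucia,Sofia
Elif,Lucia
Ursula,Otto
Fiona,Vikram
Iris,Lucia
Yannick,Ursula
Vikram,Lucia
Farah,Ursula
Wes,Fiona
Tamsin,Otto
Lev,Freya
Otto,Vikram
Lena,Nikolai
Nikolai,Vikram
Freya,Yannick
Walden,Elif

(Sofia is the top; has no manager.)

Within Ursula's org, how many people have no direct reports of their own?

The people in Ursula's organization with no one reporting to them are Farah, Lev. That is 2.

2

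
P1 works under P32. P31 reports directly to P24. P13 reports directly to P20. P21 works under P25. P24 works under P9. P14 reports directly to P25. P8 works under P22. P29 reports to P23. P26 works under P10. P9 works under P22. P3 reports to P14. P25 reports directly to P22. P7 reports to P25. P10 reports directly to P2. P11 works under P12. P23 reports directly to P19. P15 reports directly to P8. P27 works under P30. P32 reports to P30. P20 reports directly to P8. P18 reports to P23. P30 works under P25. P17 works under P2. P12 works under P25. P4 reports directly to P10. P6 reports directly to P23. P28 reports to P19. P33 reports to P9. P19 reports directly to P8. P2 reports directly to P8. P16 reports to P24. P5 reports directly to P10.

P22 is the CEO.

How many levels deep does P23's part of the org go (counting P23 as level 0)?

1

The longest chain under P23 runs P23 → P6, which is 1 level below P23.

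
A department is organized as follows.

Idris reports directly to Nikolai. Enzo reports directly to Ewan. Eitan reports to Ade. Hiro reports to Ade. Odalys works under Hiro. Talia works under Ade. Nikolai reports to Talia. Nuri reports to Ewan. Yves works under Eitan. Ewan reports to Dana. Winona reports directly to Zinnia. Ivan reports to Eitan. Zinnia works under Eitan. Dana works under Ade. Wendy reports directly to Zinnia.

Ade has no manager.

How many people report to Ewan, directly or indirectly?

Ewan directly manages Nuri, Enzo. Nuri has no reports. Enzo has no reports. So Ewan's organization is 2 direct reports plus everyone under them: 1 + 1 = 2.

2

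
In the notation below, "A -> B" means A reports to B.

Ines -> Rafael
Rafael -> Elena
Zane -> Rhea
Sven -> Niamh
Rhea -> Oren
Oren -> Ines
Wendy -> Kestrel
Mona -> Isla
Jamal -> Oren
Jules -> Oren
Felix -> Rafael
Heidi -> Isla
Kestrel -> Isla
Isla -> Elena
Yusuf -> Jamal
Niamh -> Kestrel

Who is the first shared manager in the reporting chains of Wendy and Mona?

Wendy's chain of managers is Kestrel, Isla, Elena. Mona's chain of managers is Isla, Elena. The first manager that appears in both chains is Isla.

Isla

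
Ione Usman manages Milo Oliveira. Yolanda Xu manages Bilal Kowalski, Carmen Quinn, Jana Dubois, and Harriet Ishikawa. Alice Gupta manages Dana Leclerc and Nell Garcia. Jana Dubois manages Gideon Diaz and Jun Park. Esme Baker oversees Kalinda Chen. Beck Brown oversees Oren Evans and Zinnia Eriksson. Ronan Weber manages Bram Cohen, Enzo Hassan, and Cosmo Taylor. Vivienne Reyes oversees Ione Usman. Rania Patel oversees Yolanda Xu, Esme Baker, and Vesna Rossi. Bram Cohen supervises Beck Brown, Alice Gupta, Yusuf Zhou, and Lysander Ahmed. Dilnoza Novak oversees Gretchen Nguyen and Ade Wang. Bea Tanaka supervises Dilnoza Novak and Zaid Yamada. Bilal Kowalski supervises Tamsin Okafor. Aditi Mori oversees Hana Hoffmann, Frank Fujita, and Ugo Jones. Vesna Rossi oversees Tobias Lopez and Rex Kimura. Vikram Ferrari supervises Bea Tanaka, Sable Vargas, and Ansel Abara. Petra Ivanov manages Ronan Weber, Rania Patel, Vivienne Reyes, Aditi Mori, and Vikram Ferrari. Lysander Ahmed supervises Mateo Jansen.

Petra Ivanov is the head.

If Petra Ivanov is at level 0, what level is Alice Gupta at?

Chain from Alice Gupta up to Petra Ivanov: Alice Gupta → Bram Cohen → Ronan Weber → Petra Ivanov. That is 3 steps up, so Alice Gupta is 3 levels below Petra Ivanov.

3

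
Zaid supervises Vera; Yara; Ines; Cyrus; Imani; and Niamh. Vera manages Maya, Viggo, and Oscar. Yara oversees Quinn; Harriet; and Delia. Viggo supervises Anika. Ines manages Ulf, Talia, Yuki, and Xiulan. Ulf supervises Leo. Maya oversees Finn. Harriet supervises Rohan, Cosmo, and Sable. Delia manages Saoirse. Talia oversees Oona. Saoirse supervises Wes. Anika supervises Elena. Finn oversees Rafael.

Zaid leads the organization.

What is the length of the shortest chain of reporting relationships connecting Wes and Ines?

5

Wes is 4 levels below Zaid, and Ines is 1 level below Zaid (their lowest common manager). The shortest path runs up from Wes to Zaid and back down to Ines: 4 + 1 = 5 links.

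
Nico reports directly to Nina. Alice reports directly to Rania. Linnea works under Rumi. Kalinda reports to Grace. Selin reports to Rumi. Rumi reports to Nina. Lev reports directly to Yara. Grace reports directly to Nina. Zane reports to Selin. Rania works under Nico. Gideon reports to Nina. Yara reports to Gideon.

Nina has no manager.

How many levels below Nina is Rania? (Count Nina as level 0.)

Chain from Rania up to Nina: Rania → Nico → Nina. That is 2 steps up, so Rania is 2 levels below Nina.

2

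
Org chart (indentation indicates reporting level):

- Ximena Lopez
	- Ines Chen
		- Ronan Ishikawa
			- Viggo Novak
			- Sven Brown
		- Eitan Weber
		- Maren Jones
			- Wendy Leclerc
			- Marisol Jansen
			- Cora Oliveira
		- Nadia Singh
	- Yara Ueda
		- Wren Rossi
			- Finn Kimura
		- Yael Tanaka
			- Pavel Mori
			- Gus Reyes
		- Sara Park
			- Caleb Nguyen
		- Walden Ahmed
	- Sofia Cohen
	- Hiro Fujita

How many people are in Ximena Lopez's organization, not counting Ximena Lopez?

Ximena Lopez directly manages Ines Chen, Yara Ueda, Sofia Cohen, Hiro Fujita. Under Ines Chen: Nadia Singh, Maren Jones, Cora Oliveira, Marisol Jansen, Wendy Leclerc, Eitan Weber, Ronan Ishikawa, Sven Brown, Viggo Novak (9). Under Yara Ueda: Walden Ahmed, Sara Park, Caleb Nguyen, Yael Tanaka, Gus Reyes, Pavel Mori, Wren Rossi, Finn Kimura (8). Sofia Cohen has no reports. Hiro Fujita has no reports. So Ximena Lopez's organization is 4 direct reports plus everyone under them: 10 + 9 + 1 + 1 = 21.

21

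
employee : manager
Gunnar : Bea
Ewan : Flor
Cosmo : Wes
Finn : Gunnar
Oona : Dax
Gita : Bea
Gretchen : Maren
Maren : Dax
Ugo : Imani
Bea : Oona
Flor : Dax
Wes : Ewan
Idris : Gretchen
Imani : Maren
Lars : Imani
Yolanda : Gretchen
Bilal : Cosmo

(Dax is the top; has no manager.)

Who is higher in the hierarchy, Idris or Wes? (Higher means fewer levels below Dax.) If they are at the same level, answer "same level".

same level

Both Idris and Wes are 3 levels below Dax.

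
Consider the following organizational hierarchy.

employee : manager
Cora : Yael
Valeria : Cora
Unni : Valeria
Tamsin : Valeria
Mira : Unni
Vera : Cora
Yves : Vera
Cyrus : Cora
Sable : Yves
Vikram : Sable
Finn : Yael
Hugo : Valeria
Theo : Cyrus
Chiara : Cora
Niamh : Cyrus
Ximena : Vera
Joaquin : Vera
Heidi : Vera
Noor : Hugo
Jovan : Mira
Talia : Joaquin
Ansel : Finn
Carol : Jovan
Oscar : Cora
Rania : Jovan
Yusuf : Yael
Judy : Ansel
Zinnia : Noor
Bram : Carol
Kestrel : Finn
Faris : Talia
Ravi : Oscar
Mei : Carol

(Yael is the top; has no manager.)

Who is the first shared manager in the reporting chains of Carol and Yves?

Cora

Carol's chain of managers is Jovan, Mira, Unni, Valeria, Cora, Yael. Yves's chain of managers is Vera, Cora, Yael. The first manager that appears in both chains is Cora.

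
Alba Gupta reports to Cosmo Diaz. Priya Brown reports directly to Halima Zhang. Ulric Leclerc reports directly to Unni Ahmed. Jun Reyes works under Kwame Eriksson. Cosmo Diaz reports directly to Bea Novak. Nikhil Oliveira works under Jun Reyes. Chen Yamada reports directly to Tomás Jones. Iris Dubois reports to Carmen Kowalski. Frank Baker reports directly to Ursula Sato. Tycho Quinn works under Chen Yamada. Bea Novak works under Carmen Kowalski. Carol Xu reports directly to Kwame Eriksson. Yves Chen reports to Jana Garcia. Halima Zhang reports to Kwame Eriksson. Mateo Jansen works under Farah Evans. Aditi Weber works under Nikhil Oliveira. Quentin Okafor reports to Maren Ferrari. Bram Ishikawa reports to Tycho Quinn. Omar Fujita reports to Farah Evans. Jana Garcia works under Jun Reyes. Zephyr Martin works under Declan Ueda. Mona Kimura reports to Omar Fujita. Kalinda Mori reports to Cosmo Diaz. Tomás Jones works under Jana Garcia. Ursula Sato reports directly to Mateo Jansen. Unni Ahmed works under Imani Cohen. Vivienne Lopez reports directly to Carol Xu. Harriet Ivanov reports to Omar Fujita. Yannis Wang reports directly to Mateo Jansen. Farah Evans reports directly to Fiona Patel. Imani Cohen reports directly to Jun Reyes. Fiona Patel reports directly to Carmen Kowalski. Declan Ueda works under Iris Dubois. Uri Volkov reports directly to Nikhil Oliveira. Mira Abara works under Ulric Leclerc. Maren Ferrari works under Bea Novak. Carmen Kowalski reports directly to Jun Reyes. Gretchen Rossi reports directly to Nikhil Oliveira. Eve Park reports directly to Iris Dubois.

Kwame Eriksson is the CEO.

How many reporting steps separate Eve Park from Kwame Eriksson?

Chain from Eve Park up to Kwame Eriksson: Eve Park → Iris Dubois → Carmen Kowalski → Jun Reyes → Kwame Eriksson. That is 4 steps up, so Eve Park is 4 levels below Kwame Eriksson.

4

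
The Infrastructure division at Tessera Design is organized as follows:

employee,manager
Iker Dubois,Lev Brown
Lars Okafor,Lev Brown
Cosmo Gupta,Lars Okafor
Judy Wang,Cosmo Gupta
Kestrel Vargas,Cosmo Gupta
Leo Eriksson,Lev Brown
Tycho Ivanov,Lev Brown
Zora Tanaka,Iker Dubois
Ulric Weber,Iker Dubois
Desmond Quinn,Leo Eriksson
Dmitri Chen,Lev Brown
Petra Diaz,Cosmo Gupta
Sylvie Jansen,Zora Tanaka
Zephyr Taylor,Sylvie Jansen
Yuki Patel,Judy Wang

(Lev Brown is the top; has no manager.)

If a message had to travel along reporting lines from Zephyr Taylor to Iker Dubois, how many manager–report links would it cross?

Zephyr Taylor is in Iker Dubois's organization: the chain from Zephyr Taylor up to Iker Dubois is Zephyr Taylor → Sylvie Jansen → Zora Tanaka → Iker Dubois, which is 3 links.

3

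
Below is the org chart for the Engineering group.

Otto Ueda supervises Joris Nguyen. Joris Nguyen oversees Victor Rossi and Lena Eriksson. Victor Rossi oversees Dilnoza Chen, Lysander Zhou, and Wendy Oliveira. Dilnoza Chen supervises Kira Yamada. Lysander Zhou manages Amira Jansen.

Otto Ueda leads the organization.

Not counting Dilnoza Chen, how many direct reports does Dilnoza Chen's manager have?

2

Dilnoza Chen reports to Victor Rossi. Victor Rossi's other direct reports are Lysander Zhou, Wendy Oliveira — 2 peers.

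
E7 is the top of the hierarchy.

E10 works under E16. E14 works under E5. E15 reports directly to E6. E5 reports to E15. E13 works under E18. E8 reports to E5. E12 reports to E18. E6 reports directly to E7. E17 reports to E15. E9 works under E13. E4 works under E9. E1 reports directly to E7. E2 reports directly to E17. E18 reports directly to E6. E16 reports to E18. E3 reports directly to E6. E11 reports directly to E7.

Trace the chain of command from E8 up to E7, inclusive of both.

E8 reports to E5. E5 reports to E15. E15 reports to E6. E6 reports to E7. E7 is at the top.

E8 -> E5 -> E15 -> E6 -> E7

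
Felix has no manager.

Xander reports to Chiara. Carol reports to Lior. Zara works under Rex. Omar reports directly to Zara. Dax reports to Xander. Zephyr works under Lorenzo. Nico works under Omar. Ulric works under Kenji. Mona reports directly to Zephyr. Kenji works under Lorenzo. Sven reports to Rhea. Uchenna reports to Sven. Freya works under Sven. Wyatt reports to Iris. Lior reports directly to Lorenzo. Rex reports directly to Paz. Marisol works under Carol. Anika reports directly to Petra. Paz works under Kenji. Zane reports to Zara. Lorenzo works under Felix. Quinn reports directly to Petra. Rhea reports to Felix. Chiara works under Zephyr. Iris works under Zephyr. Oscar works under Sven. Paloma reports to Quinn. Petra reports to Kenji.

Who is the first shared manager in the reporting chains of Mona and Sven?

Felix

Mona's chain of managers is Zephyr, Lorenzo, Felix. Sven's chain of managers is Rhea, Felix. The first manager that appears in both chains is Felix.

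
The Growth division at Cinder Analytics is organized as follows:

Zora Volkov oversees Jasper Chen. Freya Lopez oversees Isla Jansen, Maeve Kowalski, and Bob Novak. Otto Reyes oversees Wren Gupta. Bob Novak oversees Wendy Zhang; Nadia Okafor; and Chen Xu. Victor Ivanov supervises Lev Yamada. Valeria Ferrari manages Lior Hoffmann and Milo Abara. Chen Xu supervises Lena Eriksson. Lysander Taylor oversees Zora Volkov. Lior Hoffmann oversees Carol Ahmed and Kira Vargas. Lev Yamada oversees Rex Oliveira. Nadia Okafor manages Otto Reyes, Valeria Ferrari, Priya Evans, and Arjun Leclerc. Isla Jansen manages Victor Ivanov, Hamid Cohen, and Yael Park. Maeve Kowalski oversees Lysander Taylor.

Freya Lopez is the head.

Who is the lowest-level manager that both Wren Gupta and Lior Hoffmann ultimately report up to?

Nadia Okafor

Wren Gupta's chain of managers is Otto Reyes, Nadia Okafor, Bob Novak, Freya Lopez. Lior Hoffmann's chain of managers is Valeria Ferrari, Nadia Okafor, Bob Novak, Freya Lopez. The first manager that appears in both chains is Nadia Okafor.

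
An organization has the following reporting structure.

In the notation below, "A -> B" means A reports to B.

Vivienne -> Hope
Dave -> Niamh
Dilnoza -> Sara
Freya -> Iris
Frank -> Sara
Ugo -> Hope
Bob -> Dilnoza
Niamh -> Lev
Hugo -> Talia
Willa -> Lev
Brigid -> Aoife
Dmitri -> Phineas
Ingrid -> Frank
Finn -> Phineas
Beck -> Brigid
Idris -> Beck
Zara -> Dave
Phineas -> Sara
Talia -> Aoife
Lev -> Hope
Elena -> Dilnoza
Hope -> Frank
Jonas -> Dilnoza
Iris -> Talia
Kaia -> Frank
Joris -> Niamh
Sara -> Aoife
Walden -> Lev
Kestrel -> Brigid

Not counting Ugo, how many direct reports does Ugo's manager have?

2

Ugo reports to Hope. Hope's other direct reports are Lev, Vivienne — 2 peers.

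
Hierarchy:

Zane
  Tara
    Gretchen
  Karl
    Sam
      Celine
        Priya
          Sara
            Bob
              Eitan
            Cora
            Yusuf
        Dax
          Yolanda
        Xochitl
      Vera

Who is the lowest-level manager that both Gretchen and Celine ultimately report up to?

Gretchen's chain of managers is Tara, Zane. Celine's chain of managers is Sam, Karl, Zane. The first manager that appears in both chains is Zane.

Zane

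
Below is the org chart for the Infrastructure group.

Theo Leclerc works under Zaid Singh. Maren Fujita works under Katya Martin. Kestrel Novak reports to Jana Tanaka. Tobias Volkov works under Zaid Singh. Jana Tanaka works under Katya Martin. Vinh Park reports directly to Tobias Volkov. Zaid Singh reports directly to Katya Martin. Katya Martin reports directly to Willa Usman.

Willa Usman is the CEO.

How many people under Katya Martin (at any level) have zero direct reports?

The people in Katya Martin's organization with no one reporting to them are Kestrel Novak, Maren Fujita, Theo Leclerc, Vinh Park. That is 4.

4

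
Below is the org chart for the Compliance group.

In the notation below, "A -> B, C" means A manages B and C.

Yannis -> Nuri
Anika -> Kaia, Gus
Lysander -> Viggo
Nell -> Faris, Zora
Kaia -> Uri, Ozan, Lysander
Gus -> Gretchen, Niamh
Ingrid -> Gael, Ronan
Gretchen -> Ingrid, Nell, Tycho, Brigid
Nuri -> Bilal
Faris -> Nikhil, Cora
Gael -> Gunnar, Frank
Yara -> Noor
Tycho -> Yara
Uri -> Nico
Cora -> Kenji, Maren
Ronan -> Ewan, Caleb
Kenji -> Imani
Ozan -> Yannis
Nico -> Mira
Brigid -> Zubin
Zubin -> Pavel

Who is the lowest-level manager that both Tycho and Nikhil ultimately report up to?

Gretchen

Tycho's chain of managers is Gretchen, Gus, Anika. Nikhil's chain of managers is Faris, Nell, Gretchen, Gus, Anika. The first manager that appears in both chains is Gretchen.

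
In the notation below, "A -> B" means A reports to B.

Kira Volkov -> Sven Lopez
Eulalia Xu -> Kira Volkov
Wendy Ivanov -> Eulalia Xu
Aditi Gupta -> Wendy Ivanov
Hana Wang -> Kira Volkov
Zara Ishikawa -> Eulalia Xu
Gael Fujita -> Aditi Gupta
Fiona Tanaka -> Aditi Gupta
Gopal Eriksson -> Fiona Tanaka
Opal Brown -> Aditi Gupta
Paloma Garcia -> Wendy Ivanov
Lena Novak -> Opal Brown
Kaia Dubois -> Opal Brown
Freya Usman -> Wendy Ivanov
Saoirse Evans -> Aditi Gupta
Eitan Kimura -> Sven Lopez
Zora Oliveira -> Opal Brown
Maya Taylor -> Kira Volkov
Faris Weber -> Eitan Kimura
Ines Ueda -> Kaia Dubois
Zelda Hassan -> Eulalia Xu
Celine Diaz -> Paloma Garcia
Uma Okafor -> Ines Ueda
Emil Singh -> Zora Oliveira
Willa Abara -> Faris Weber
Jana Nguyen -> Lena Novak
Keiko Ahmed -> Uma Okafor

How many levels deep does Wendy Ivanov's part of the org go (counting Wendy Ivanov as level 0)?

The longest chain under Wendy Ivanov runs Wendy Ivanov → Aditi Gupta → Opal Brown → Kaia Dubois → Ines Ueda → Uma Okafor → Keiko Ahmed, which is 6 levels below Wendy Ivanov.

6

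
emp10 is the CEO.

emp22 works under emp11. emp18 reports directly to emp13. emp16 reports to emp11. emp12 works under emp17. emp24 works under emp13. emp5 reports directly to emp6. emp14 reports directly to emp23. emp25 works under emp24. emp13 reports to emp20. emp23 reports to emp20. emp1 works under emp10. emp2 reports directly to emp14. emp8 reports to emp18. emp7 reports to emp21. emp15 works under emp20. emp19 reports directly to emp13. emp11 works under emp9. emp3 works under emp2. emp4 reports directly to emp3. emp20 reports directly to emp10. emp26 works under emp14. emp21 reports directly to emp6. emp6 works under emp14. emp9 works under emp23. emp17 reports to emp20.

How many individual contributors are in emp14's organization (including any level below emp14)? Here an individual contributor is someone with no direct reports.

The people in emp14's organization with no one reporting to them are emp26, emp5, emp7, emp4. That is 4.

4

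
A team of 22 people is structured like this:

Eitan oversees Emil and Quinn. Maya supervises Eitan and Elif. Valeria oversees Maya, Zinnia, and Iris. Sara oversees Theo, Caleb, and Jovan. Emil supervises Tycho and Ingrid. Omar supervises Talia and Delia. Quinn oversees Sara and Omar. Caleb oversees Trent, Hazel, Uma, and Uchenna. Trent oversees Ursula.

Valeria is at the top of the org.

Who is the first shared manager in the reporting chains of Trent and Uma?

Caleb

Trent's chain of managers is Caleb, Sara, Quinn, Eitan, Maya, Valeria. Uma's chain of managers is Caleb, Sara, Quinn, Eitan, Maya, Valeria. The first manager that appears in both chains is Caleb.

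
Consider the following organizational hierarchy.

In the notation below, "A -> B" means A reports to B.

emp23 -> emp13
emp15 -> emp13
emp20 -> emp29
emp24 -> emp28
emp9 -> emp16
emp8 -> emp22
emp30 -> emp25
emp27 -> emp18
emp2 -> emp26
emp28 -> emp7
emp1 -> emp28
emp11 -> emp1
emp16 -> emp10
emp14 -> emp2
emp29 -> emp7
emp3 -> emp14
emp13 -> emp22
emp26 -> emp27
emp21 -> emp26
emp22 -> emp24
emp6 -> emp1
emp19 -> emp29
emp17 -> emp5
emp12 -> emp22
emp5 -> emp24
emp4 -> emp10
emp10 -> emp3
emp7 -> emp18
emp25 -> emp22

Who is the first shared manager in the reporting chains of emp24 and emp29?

emp7

emp24's chain of managers is emp28, emp7, emp18. emp29's chain of managers is emp7, emp18. The first manager that appears in both chains is emp7.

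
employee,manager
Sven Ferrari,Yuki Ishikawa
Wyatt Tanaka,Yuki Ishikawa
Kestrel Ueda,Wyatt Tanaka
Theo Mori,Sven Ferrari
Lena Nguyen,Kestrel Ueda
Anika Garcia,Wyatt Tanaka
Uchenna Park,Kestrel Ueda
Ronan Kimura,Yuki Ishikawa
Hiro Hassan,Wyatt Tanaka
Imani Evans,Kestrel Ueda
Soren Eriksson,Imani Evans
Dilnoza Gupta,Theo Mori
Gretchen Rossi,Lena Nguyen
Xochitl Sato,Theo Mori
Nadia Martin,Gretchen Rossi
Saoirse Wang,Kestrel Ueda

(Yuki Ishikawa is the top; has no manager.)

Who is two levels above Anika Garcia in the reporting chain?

Anika Garcia reports to Wyatt Tanaka, and Wyatt Tanaka reports to Yuki Ishikawa. So Anika Garcia's skip-level manager is Yuki Ishikawa.

Yuki Ishikawa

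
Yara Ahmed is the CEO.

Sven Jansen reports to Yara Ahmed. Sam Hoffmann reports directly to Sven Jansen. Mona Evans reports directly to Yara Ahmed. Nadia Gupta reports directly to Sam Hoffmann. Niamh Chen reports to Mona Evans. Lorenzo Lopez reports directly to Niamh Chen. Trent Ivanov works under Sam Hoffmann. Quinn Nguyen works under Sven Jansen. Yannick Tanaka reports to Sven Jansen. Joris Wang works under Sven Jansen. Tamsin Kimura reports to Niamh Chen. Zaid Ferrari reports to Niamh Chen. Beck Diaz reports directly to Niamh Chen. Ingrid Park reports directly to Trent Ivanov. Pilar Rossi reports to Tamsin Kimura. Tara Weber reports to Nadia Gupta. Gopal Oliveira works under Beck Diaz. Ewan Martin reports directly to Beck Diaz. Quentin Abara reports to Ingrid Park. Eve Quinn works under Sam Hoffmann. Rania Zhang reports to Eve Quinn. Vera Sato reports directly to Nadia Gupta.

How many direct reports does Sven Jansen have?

4

Sven Jansen directly manages Sam Hoffmann, Quinn Nguyen, Yannick Tanaka, Joris Wang. That is 4 direct reports.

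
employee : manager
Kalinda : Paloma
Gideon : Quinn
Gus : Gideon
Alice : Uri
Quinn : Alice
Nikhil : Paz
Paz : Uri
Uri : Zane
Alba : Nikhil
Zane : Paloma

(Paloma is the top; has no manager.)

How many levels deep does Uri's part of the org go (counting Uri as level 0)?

The longest chain under Uri runs Uri → Alice → Quinn → Gideon → Gus, which is 4 levels below Uri.

4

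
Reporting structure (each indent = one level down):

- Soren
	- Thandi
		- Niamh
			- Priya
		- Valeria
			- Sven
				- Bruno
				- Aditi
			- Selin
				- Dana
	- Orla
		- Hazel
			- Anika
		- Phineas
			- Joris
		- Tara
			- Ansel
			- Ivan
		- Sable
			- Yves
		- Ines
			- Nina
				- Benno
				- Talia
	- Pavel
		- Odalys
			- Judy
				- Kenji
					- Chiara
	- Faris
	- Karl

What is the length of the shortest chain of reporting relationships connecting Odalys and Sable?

4

Odalys is 2 levels below Soren, and Sable is 2 levels below Soren (their lowest common manager). The shortest path runs up from Odalys to Soren and back down to Sable: 2 + 2 = 4 links.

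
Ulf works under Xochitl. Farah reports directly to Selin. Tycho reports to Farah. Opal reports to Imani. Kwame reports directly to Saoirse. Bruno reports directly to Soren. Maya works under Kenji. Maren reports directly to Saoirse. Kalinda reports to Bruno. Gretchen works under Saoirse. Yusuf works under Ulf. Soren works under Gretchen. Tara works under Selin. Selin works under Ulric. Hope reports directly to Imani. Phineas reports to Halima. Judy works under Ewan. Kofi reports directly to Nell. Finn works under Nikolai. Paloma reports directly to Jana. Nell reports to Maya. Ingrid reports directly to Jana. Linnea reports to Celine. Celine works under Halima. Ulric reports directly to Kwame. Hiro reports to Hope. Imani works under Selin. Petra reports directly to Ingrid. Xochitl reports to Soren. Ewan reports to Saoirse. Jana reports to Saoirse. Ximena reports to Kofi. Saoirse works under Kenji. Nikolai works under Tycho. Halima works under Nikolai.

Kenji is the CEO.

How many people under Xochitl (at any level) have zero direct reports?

The only person in Xochitl's organization with no one reporting to them is Yusuf. That is 1.

1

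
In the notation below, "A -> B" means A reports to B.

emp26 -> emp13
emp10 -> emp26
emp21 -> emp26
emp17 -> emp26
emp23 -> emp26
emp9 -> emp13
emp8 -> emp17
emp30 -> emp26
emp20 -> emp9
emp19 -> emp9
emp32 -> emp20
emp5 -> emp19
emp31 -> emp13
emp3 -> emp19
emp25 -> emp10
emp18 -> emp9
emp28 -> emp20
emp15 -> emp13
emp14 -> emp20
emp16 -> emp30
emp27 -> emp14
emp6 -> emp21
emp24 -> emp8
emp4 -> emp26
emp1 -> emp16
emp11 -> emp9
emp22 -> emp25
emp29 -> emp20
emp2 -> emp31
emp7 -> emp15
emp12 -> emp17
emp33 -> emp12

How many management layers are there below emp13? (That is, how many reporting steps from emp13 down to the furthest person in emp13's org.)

4

The longest chain under emp13 runs emp13 → emp9 → emp20 → emp14 → emp27, which is 4 levels below emp13.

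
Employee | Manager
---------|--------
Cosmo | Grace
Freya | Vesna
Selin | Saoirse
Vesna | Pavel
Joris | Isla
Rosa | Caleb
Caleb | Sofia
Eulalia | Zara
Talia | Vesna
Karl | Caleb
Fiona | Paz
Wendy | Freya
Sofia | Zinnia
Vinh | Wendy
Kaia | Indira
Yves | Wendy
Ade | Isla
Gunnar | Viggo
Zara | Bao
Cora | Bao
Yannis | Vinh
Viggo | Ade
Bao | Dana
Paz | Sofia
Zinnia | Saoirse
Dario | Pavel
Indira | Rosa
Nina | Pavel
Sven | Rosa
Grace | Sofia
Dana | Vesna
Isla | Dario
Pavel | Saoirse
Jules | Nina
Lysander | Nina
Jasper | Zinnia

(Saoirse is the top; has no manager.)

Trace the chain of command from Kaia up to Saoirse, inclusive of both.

Kaia reports to Indira. Indira reports to Rosa. Rosa reports to Caleb. Caleb reports to Sofia. Sofia reports to Zinnia. Zinnia reports to Saoirse. Saoirse is at the top.

Kaia -> Indira -> Rosa -> Caleb -> Sofia -> Zinnia -> Saoirse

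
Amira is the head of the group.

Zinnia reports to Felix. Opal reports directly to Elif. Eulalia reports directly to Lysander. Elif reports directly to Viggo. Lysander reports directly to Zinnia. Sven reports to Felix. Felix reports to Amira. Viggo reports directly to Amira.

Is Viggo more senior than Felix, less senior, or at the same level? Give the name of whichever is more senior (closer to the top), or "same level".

same level

Both Viggo and Felix are 1 level below Amira.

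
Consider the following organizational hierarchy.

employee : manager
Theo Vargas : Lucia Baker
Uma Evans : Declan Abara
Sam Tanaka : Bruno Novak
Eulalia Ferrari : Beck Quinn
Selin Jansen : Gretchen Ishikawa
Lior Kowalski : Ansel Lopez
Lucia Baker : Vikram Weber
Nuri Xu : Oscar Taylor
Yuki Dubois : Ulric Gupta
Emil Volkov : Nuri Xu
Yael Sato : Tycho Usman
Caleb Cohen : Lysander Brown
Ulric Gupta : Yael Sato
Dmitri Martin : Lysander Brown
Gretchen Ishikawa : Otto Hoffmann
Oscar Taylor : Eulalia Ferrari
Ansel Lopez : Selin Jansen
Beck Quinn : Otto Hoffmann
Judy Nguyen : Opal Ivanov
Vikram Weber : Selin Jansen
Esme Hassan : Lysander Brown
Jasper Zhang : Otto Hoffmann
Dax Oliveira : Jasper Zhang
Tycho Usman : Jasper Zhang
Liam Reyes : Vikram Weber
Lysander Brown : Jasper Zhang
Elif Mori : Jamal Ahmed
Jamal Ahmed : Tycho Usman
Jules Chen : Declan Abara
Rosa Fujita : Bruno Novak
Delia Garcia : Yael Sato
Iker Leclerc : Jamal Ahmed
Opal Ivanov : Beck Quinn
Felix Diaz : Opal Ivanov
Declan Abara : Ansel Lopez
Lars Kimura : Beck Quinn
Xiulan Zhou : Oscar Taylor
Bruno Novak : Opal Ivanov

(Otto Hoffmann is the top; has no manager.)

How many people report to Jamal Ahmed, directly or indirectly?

Jamal Ahmed directly manages Iker Leclerc, Elif Mori. Iker Leclerc has no reports. Elif Mori has no reports. So Jamal Ahmed's organization is 2 direct reports plus everyone under them: 1 + 1 = 2.

2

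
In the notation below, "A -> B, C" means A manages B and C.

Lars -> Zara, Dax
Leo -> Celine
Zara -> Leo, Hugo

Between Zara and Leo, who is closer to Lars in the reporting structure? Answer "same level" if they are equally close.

Zara

Zara is 1 level below Lars; Leo is 2. Zara is higher.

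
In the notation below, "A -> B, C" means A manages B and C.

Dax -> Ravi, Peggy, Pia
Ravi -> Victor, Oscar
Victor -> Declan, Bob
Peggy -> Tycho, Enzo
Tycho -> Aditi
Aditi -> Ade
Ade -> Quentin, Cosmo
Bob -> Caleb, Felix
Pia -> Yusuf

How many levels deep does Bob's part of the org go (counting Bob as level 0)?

The longest chain under Bob runs Bob → Felix, which is 1 level below Bob.

1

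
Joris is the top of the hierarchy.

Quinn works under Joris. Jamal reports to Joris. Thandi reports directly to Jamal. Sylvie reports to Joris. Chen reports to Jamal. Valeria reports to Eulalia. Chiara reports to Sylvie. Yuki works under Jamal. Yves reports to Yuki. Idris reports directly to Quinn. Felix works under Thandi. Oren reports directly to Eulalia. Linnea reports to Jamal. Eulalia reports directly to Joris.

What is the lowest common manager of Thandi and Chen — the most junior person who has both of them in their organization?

Thandi's chain of managers is Jamal, Joris. Chen's chain of managers is Jamal, Joris. The first manager that appears in both chains is Jamal.

Jamal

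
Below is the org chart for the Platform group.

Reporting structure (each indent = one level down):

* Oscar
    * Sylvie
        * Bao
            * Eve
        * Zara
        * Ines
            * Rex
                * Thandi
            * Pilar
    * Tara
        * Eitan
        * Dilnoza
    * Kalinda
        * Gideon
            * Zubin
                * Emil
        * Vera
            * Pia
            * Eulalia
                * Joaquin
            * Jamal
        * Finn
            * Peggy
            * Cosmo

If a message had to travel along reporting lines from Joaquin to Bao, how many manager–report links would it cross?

6

Joaquin is 4 levels below Oscar, and Bao is 2 levels below Oscar (their lowest common manager). The shortest path runs up from Joaquin to Oscar and back down to Bao: 4 + 2 = 6 links.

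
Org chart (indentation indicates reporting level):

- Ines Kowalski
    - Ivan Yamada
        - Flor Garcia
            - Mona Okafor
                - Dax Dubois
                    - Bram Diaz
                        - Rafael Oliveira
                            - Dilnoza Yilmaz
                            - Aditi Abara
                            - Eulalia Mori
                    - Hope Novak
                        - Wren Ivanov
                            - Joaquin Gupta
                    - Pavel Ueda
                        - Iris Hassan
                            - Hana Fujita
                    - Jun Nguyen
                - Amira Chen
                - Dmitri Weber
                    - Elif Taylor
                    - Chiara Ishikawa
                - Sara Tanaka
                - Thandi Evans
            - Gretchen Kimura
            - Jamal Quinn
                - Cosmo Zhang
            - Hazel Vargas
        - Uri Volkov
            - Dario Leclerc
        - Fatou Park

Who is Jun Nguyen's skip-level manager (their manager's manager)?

Mona Okafor

Jun Nguyen reports to Dax Dubois, and Dax Dubois reports to Mona Okafor. So Jun Nguyen's skip-level manager is Mona Okafor.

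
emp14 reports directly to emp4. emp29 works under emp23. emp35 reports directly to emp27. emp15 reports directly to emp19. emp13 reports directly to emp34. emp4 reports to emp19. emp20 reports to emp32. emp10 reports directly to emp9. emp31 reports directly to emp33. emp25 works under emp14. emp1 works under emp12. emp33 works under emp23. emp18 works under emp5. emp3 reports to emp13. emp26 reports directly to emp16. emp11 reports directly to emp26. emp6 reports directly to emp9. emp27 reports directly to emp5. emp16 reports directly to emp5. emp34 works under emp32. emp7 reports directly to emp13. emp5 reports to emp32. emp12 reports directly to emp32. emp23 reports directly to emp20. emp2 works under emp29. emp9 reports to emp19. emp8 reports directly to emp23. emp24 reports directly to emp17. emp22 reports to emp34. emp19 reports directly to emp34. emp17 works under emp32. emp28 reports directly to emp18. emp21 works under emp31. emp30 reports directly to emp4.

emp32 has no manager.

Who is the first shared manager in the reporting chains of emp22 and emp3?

emp22's chain of managers is emp34, emp32. emp3's chain of managers is emp13, emp34, emp32. The first manager that appears in both chains is emp34.

emp34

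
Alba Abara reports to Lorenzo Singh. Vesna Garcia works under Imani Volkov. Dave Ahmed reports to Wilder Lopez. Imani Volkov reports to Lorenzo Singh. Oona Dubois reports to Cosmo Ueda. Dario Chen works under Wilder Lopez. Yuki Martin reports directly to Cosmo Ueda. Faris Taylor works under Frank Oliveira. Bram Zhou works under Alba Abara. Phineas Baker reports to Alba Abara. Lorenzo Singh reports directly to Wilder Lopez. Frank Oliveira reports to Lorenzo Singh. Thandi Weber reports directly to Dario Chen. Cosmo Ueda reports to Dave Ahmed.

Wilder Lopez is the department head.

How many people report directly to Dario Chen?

Dario Chen directly manages Thandi Weber. That is 1 direct report.

1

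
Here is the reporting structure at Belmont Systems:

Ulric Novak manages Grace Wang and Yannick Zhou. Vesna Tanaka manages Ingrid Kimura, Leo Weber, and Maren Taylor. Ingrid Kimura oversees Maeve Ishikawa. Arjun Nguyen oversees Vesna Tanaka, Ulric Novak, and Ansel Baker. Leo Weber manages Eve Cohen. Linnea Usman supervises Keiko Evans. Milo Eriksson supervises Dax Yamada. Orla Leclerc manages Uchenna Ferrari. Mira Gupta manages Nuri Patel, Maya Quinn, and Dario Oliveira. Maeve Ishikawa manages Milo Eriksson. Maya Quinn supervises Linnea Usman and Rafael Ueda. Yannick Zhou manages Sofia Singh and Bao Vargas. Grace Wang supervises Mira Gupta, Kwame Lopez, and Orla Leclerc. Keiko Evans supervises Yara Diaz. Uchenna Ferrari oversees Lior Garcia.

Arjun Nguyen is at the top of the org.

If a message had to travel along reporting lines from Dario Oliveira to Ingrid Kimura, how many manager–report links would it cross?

6

Dario Oliveira is 4 levels below Arjun Nguyen, and Ingrid Kimura is 2 levels below Arjun Nguyen (their lowest common manager). The shortest path runs up from Dario Oliveira to Arjun Nguyen and back down to Ingrid Kimura: 4 + 2 = 6 links.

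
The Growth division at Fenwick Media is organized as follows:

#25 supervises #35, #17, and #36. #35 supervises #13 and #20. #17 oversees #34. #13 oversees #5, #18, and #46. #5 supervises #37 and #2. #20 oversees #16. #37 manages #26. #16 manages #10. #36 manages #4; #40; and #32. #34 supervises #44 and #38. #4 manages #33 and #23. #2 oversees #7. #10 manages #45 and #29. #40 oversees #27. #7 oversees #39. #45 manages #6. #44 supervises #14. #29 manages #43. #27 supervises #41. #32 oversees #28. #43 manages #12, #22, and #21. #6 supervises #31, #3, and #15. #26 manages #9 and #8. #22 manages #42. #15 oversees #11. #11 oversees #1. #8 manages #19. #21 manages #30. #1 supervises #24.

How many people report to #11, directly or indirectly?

2

#11 directly manages #1. Under #1: #24 (1). That's 2 in total.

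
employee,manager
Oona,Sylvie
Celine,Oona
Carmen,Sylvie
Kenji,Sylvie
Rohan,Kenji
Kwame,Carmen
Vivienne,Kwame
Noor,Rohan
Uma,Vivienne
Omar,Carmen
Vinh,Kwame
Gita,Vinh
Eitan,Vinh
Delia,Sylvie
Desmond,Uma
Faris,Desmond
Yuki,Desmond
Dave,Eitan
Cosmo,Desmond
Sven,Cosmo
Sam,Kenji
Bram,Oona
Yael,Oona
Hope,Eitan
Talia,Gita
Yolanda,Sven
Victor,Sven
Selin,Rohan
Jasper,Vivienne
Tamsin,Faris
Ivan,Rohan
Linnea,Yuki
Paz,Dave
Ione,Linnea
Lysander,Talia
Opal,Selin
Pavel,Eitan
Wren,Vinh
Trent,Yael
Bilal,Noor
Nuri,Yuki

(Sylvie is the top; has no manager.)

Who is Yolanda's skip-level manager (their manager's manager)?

Yolanda reports to Sven, and Sven reports to Cosmo. So Yolanda's skip-level manager is Cosmo.

Cosmo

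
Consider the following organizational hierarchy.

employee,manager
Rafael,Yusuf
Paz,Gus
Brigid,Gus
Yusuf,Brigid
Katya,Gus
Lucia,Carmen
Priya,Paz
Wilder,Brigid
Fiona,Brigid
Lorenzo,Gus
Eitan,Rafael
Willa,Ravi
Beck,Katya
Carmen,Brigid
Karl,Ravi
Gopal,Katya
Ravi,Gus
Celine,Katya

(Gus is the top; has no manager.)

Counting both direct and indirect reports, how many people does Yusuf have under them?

2

Yusuf directly manages Rafael. Under Rafael: Eitan (1). That's 2 in total.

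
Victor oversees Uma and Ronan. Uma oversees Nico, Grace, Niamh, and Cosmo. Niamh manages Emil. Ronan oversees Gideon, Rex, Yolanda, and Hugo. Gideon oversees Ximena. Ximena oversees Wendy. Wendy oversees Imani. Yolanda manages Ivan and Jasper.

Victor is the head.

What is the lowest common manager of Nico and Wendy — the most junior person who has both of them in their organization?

Nico's chain of managers is Uma, Victor. Wendy's chain of managers is Ximena, Gideon, Ronan, Victor. The first manager that appears in both chains is Victor.

Victor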